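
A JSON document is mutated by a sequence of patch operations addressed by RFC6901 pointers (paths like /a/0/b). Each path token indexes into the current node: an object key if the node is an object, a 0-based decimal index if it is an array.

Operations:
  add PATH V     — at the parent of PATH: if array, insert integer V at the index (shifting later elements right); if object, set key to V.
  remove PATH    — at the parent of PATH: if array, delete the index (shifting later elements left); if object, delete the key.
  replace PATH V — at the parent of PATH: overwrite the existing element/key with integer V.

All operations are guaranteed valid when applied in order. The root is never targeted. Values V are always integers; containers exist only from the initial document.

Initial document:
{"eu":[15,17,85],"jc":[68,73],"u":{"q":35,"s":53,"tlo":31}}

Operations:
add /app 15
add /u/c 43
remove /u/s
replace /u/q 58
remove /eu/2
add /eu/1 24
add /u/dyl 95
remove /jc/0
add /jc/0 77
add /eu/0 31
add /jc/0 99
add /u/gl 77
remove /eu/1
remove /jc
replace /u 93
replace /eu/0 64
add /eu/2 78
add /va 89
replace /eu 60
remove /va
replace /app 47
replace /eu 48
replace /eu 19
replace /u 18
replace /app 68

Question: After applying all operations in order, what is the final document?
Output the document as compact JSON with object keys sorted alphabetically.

After op 1 (add /app 15): {"app":15,"eu":[15,17,85],"jc":[68,73],"u":{"q":35,"s":53,"tlo":31}}
After op 2 (add /u/c 43): {"app":15,"eu":[15,17,85],"jc":[68,73],"u":{"c":43,"q":35,"s":53,"tlo":31}}
After op 3 (remove /u/s): {"app":15,"eu":[15,17,85],"jc":[68,73],"u":{"c":43,"q":35,"tlo":31}}
After op 4 (replace /u/q 58): {"app":15,"eu":[15,17,85],"jc":[68,73],"u":{"c":43,"q":58,"tlo":31}}
After op 5 (remove /eu/2): {"app":15,"eu":[15,17],"jc":[68,73],"u":{"c":43,"q":58,"tlo":31}}
After op 6 (add /eu/1 24): {"app":15,"eu":[15,24,17],"jc":[68,73],"u":{"c":43,"q":58,"tlo":31}}
After op 7 (add /u/dyl 95): {"app":15,"eu":[15,24,17],"jc":[68,73],"u":{"c":43,"dyl":95,"q":58,"tlo":31}}
After op 8 (remove /jc/0): {"app":15,"eu":[15,24,17],"jc":[73],"u":{"c":43,"dyl":95,"q":58,"tlo":31}}
After op 9 (add /jc/0 77): {"app":15,"eu":[15,24,17],"jc":[77,73],"u":{"c":43,"dyl":95,"q":58,"tlo":31}}
After op 10 (add /eu/0 31): {"app":15,"eu":[31,15,24,17],"jc":[77,73],"u":{"c":43,"dyl":95,"q":58,"tlo":31}}
After op 11 (add /jc/0 99): {"app":15,"eu":[31,15,24,17],"jc":[99,77,73],"u":{"c":43,"dyl":95,"q":58,"tlo":31}}
After op 12 (add /u/gl 77): {"app":15,"eu":[31,15,24,17],"jc":[99,77,73],"u":{"c":43,"dyl":95,"gl":77,"q":58,"tlo":31}}
After op 13 (remove /eu/1): {"app":15,"eu":[31,24,17],"jc":[99,77,73],"u":{"c":43,"dyl":95,"gl":77,"q":58,"tlo":31}}
After op 14 (remove /jc): {"app":15,"eu":[31,24,17],"u":{"c":43,"dyl":95,"gl":77,"q":58,"tlo":31}}
After op 15 (replace /u 93): {"app":15,"eu":[31,24,17],"u":93}
After op 16 (replace /eu/0 64): {"app":15,"eu":[64,24,17],"u":93}
After op 17 (add /eu/2 78): {"app":15,"eu":[64,24,78,17],"u":93}
After op 18 (add /va 89): {"app":15,"eu":[64,24,78,17],"u":93,"va":89}
After op 19 (replace /eu 60): {"app":15,"eu":60,"u":93,"va":89}
After op 20 (remove /va): {"app":15,"eu":60,"u":93}
After op 21 (replace /app 47): {"app":47,"eu":60,"u":93}
After op 22 (replace /eu 48): {"app":47,"eu":48,"u":93}
After op 23 (replace /eu 19): {"app":47,"eu":19,"u":93}
After op 24 (replace /u 18): {"app":47,"eu":19,"u":18}
After op 25 (replace /app 68): {"app":68,"eu":19,"u":18}

Answer: {"app":68,"eu":19,"u":18}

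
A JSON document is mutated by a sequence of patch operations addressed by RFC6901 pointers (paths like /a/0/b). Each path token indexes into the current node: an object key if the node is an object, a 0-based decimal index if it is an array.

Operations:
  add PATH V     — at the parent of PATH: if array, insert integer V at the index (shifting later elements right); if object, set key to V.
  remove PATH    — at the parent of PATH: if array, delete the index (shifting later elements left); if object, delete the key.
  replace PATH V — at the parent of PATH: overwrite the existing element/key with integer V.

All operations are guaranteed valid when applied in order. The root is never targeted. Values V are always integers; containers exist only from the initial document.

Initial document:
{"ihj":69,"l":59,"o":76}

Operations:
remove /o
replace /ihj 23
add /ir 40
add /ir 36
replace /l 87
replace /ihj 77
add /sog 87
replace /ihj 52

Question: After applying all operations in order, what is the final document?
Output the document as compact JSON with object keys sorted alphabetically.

Answer: {"ihj":52,"ir":36,"l":87,"sog":87}

Derivation:
After op 1 (remove /o): {"ihj":69,"l":59}
After op 2 (replace /ihj 23): {"ihj":23,"l":59}
After op 3 (add /ir 40): {"ihj":23,"ir":40,"l":59}
After op 4 (add /ir 36): {"ihj":23,"ir":36,"l":59}
After op 5 (replace /l 87): {"ihj":23,"ir":36,"l":87}
After op 6 (replace /ihj 77): {"ihj":77,"ir":36,"l":87}
After op 7 (add /sog 87): {"ihj":77,"ir":36,"l":87,"sog":87}
After op 8 (replace /ihj 52): {"ihj":52,"ir":36,"l":87,"sog":87}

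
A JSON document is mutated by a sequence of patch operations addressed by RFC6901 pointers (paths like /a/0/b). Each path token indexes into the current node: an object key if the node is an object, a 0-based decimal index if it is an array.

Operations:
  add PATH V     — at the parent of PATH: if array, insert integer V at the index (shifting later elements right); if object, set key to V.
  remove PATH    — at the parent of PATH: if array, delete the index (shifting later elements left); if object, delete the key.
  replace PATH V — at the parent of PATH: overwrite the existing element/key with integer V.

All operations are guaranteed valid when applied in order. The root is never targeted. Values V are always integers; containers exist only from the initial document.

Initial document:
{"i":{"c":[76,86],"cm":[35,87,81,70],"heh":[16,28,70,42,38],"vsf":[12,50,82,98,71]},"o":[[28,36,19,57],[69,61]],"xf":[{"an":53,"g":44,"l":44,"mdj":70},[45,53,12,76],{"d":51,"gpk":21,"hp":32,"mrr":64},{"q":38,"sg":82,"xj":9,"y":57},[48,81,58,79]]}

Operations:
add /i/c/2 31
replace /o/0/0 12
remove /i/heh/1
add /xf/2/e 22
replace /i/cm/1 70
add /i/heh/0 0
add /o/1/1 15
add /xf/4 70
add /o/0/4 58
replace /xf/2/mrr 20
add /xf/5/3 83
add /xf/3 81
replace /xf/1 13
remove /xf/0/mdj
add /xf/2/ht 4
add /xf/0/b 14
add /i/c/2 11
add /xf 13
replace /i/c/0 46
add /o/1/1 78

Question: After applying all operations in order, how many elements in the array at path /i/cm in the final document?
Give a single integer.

Answer: 4

Derivation:
After op 1 (add /i/c/2 31): {"i":{"c":[76,86,31],"cm":[35,87,81,70],"heh":[16,28,70,42,38],"vsf":[12,50,82,98,71]},"o":[[28,36,19,57],[69,61]],"xf":[{"an":53,"g":44,"l":44,"mdj":70},[45,53,12,76],{"d":51,"gpk":21,"hp":32,"mrr":64},{"q":38,"sg":82,"xj":9,"y":57},[48,81,58,79]]}
After op 2 (replace /o/0/0 12): {"i":{"c":[76,86,31],"cm":[35,87,81,70],"heh":[16,28,70,42,38],"vsf":[12,50,82,98,71]},"o":[[12,36,19,57],[69,61]],"xf":[{"an":53,"g":44,"l":44,"mdj":70},[45,53,12,76],{"d":51,"gpk":21,"hp":32,"mrr":64},{"q":38,"sg":82,"xj":9,"y":57},[48,81,58,79]]}
After op 3 (remove /i/heh/1): {"i":{"c":[76,86,31],"cm":[35,87,81,70],"heh":[16,70,42,38],"vsf":[12,50,82,98,71]},"o":[[12,36,19,57],[69,61]],"xf":[{"an":53,"g":44,"l":44,"mdj":70},[45,53,12,76],{"d":51,"gpk":21,"hp":32,"mrr":64},{"q":38,"sg":82,"xj":9,"y":57},[48,81,58,79]]}
After op 4 (add /xf/2/e 22): {"i":{"c":[76,86,31],"cm":[35,87,81,70],"heh":[16,70,42,38],"vsf":[12,50,82,98,71]},"o":[[12,36,19,57],[69,61]],"xf":[{"an":53,"g":44,"l":44,"mdj":70},[45,53,12,76],{"d":51,"e":22,"gpk":21,"hp":32,"mrr":64},{"q":38,"sg":82,"xj":9,"y":57},[48,81,58,79]]}
After op 5 (replace /i/cm/1 70): {"i":{"c":[76,86,31],"cm":[35,70,81,70],"heh":[16,70,42,38],"vsf":[12,50,82,98,71]},"o":[[12,36,19,57],[69,61]],"xf":[{"an":53,"g":44,"l":44,"mdj":70},[45,53,12,76],{"d":51,"e":22,"gpk":21,"hp":32,"mrr":64},{"q":38,"sg":82,"xj":9,"y":57},[48,81,58,79]]}
After op 6 (add /i/heh/0 0): {"i":{"c":[76,86,31],"cm":[35,70,81,70],"heh":[0,16,70,42,38],"vsf":[12,50,82,98,71]},"o":[[12,36,19,57],[69,61]],"xf":[{"an":53,"g":44,"l":44,"mdj":70},[45,53,12,76],{"d":51,"e":22,"gpk":21,"hp":32,"mrr":64},{"q":38,"sg":82,"xj":9,"y":57},[48,81,58,79]]}
After op 7 (add /o/1/1 15): {"i":{"c":[76,86,31],"cm":[35,70,81,70],"heh":[0,16,70,42,38],"vsf":[12,50,82,98,71]},"o":[[12,36,19,57],[69,15,61]],"xf":[{"an":53,"g":44,"l":44,"mdj":70},[45,53,12,76],{"d":51,"e":22,"gpk":21,"hp":32,"mrr":64},{"q":38,"sg":82,"xj":9,"y":57},[48,81,58,79]]}
After op 8 (add /xf/4 70): {"i":{"c":[76,86,31],"cm":[35,70,81,70],"heh":[0,16,70,42,38],"vsf":[12,50,82,98,71]},"o":[[12,36,19,57],[69,15,61]],"xf":[{"an":53,"g":44,"l":44,"mdj":70},[45,53,12,76],{"d":51,"e":22,"gpk":21,"hp":32,"mrr":64},{"q":38,"sg":82,"xj":9,"y":57},70,[48,81,58,79]]}
After op 9 (add /o/0/4 58): {"i":{"c":[76,86,31],"cm":[35,70,81,70],"heh":[0,16,70,42,38],"vsf":[12,50,82,98,71]},"o":[[12,36,19,57,58],[69,15,61]],"xf":[{"an":53,"g":44,"l":44,"mdj":70},[45,53,12,76],{"d":51,"e":22,"gpk":21,"hp":32,"mrr":64},{"q":38,"sg":82,"xj":9,"y":57},70,[48,81,58,79]]}
After op 10 (replace /xf/2/mrr 20): {"i":{"c":[76,86,31],"cm":[35,70,81,70],"heh":[0,16,70,42,38],"vsf":[12,50,82,98,71]},"o":[[12,36,19,57,58],[69,15,61]],"xf":[{"an":53,"g":44,"l":44,"mdj":70},[45,53,12,76],{"d":51,"e":22,"gpk":21,"hp":32,"mrr":20},{"q":38,"sg":82,"xj":9,"y":57},70,[48,81,58,79]]}
After op 11 (add /xf/5/3 83): {"i":{"c":[76,86,31],"cm":[35,70,81,70],"heh":[0,16,70,42,38],"vsf":[12,50,82,98,71]},"o":[[12,36,19,57,58],[69,15,61]],"xf":[{"an":53,"g":44,"l":44,"mdj":70},[45,53,12,76],{"d":51,"e":22,"gpk":21,"hp":32,"mrr":20},{"q":38,"sg":82,"xj":9,"y":57},70,[48,81,58,83,79]]}
After op 12 (add /xf/3 81): {"i":{"c":[76,86,31],"cm":[35,70,81,70],"heh":[0,16,70,42,38],"vsf":[12,50,82,98,71]},"o":[[12,36,19,57,58],[69,15,61]],"xf":[{"an":53,"g":44,"l":44,"mdj":70},[45,53,12,76],{"d":51,"e":22,"gpk":21,"hp":32,"mrr":20},81,{"q":38,"sg":82,"xj":9,"y":57},70,[48,81,58,83,79]]}
After op 13 (replace /xf/1 13): {"i":{"c":[76,86,31],"cm":[35,70,81,70],"heh":[0,16,70,42,38],"vsf":[12,50,82,98,71]},"o":[[12,36,19,57,58],[69,15,61]],"xf":[{"an":53,"g":44,"l":44,"mdj":70},13,{"d":51,"e":22,"gpk":21,"hp":32,"mrr":20},81,{"q":38,"sg":82,"xj":9,"y":57},70,[48,81,58,83,79]]}
After op 14 (remove /xf/0/mdj): {"i":{"c":[76,86,31],"cm":[35,70,81,70],"heh":[0,16,70,42,38],"vsf":[12,50,82,98,71]},"o":[[12,36,19,57,58],[69,15,61]],"xf":[{"an":53,"g":44,"l":44},13,{"d":51,"e":22,"gpk":21,"hp":32,"mrr":20},81,{"q":38,"sg":82,"xj":9,"y":57},70,[48,81,58,83,79]]}
After op 15 (add /xf/2/ht 4): {"i":{"c":[76,86,31],"cm":[35,70,81,70],"heh":[0,16,70,42,38],"vsf":[12,50,82,98,71]},"o":[[12,36,19,57,58],[69,15,61]],"xf":[{"an":53,"g":44,"l":44},13,{"d":51,"e":22,"gpk":21,"hp":32,"ht":4,"mrr":20},81,{"q":38,"sg":82,"xj":9,"y":57},70,[48,81,58,83,79]]}
After op 16 (add /xf/0/b 14): {"i":{"c":[76,86,31],"cm":[35,70,81,70],"heh":[0,16,70,42,38],"vsf":[12,50,82,98,71]},"o":[[12,36,19,57,58],[69,15,61]],"xf":[{"an":53,"b":14,"g":44,"l":44},13,{"d":51,"e":22,"gpk":21,"hp":32,"ht":4,"mrr":20},81,{"q":38,"sg":82,"xj":9,"y":57},70,[48,81,58,83,79]]}
After op 17 (add /i/c/2 11): {"i":{"c":[76,86,11,31],"cm":[35,70,81,70],"heh":[0,16,70,42,38],"vsf":[12,50,82,98,71]},"o":[[12,36,19,57,58],[69,15,61]],"xf":[{"an":53,"b":14,"g":44,"l":44},13,{"d":51,"e":22,"gpk":21,"hp":32,"ht":4,"mrr":20},81,{"q":38,"sg":82,"xj":9,"y":57},70,[48,81,58,83,79]]}
After op 18 (add /xf 13): {"i":{"c":[76,86,11,31],"cm":[35,70,81,70],"heh":[0,16,70,42,38],"vsf":[12,50,82,98,71]},"o":[[12,36,19,57,58],[69,15,61]],"xf":13}
After op 19 (replace /i/c/0 46): {"i":{"c":[46,86,11,31],"cm":[35,70,81,70],"heh":[0,16,70,42,38],"vsf":[12,50,82,98,71]},"o":[[12,36,19,57,58],[69,15,61]],"xf":13}
After op 20 (add /o/1/1 78): {"i":{"c":[46,86,11,31],"cm":[35,70,81,70],"heh":[0,16,70,42,38],"vsf":[12,50,82,98,71]},"o":[[12,36,19,57,58],[69,78,15,61]],"xf":13}
Size at path /i/cm: 4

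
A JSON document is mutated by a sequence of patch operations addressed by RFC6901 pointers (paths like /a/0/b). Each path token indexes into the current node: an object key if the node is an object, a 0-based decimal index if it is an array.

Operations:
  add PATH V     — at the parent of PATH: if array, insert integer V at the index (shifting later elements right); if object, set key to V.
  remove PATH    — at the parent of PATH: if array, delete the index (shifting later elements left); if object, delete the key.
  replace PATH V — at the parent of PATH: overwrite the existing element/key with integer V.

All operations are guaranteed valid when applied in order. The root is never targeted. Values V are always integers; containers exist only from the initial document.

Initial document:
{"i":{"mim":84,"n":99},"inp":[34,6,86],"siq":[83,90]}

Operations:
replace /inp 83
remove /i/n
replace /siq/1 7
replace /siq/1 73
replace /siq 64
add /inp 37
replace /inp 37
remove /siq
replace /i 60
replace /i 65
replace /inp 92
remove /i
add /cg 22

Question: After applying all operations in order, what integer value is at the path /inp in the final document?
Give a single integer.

After op 1 (replace /inp 83): {"i":{"mim":84,"n":99},"inp":83,"siq":[83,90]}
After op 2 (remove /i/n): {"i":{"mim":84},"inp":83,"siq":[83,90]}
After op 3 (replace /siq/1 7): {"i":{"mim":84},"inp":83,"siq":[83,7]}
After op 4 (replace /siq/1 73): {"i":{"mim":84},"inp":83,"siq":[83,73]}
After op 5 (replace /siq 64): {"i":{"mim":84},"inp":83,"siq":64}
After op 6 (add /inp 37): {"i":{"mim":84},"inp":37,"siq":64}
After op 7 (replace /inp 37): {"i":{"mim":84},"inp":37,"siq":64}
After op 8 (remove /siq): {"i":{"mim":84},"inp":37}
After op 9 (replace /i 60): {"i":60,"inp":37}
After op 10 (replace /i 65): {"i":65,"inp":37}
After op 11 (replace /inp 92): {"i":65,"inp":92}
After op 12 (remove /i): {"inp":92}
After op 13 (add /cg 22): {"cg":22,"inp":92}
Value at /inp: 92

Answer: 92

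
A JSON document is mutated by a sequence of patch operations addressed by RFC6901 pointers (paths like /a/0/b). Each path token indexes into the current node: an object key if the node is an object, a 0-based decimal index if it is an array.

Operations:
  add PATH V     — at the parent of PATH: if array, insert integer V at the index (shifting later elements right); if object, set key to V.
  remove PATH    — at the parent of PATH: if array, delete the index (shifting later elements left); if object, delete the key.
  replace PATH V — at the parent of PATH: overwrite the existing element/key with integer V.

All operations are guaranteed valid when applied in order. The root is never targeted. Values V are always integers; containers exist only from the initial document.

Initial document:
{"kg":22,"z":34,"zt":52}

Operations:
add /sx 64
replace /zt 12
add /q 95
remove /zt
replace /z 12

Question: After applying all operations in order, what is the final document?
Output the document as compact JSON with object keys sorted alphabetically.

Answer: {"kg":22,"q":95,"sx":64,"z":12}

Derivation:
After op 1 (add /sx 64): {"kg":22,"sx":64,"z":34,"zt":52}
After op 2 (replace /zt 12): {"kg":22,"sx":64,"z":34,"zt":12}
After op 3 (add /q 95): {"kg":22,"q":95,"sx":64,"z":34,"zt":12}
After op 4 (remove /zt): {"kg":22,"q":95,"sx":64,"z":34}
After op 5 (replace /z 12): {"kg":22,"q":95,"sx":64,"z":12}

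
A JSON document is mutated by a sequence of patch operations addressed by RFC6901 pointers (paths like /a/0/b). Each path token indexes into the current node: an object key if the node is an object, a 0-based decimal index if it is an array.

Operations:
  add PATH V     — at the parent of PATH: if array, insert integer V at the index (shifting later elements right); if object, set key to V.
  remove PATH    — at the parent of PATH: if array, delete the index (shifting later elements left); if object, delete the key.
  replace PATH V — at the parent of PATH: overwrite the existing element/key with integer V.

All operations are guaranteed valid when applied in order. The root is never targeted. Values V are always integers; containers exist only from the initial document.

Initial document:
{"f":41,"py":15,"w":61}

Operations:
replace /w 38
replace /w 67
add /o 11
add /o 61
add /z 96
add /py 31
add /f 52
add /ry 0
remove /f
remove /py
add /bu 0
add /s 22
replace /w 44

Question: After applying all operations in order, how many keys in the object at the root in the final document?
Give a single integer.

After op 1 (replace /w 38): {"f":41,"py":15,"w":38}
After op 2 (replace /w 67): {"f":41,"py":15,"w":67}
After op 3 (add /o 11): {"f":41,"o":11,"py":15,"w":67}
After op 4 (add /o 61): {"f":41,"o":61,"py":15,"w":67}
After op 5 (add /z 96): {"f":41,"o":61,"py":15,"w":67,"z":96}
After op 6 (add /py 31): {"f":41,"o":61,"py":31,"w":67,"z":96}
After op 7 (add /f 52): {"f":52,"o":61,"py":31,"w":67,"z":96}
After op 8 (add /ry 0): {"f":52,"o":61,"py":31,"ry":0,"w":67,"z":96}
After op 9 (remove /f): {"o":61,"py":31,"ry":0,"w":67,"z":96}
After op 10 (remove /py): {"o":61,"ry":0,"w":67,"z":96}
After op 11 (add /bu 0): {"bu":0,"o":61,"ry":0,"w":67,"z":96}
After op 12 (add /s 22): {"bu":0,"o":61,"ry":0,"s":22,"w":67,"z":96}
After op 13 (replace /w 44): {"bu":0,"o":61,"ry":0,"s":22,"w":44,"z":96}
Size at the root: 6

Answer: 6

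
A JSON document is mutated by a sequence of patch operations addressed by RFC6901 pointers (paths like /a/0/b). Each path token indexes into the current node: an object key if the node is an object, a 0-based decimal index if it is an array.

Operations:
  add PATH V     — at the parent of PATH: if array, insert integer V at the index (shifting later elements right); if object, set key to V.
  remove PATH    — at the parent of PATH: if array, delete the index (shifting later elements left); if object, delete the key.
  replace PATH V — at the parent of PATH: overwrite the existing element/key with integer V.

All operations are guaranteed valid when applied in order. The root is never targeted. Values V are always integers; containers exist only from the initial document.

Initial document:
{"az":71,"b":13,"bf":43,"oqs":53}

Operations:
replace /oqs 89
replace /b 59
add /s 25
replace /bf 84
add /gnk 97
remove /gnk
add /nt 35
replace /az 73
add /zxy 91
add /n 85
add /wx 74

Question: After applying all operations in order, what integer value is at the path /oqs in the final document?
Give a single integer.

After op 1 (replace /oqs 89): {"az":71,"b":13,"bf":43,"oqs":89}
After op 2 (replace /b 59): {"az":71,"b":59,"bf":43,"oqs":89}
After op 3 (add /s 25): {"az":71,"b":59,"bf":43,"oqs":89,"s":25}
After op 4 (replace /bf 84): {"az":71,"b":59,"bf":84,"oqs":89,"s":25}
After op 5 (add /gnk 97): {"az":71,"b":59,"bf":84,"gnk":97,"oqs":89,"s":25}
After op 6 (remove /gnk): {"az":71,"b":59,"bf":84,"oqs":89,"s":25}
After op 7 (add /nt 35): {"az":71,"b":59,"bf":84,"nt":35,"oqs":89,"s":25}
After op 8 (replace /az 73): {"az":73,"b":59,"bf":84,"nt":35,"oqs":89,"s":25}
After op 9 (add /zxy 91): {"az":73,"b":59,"bf":84,"nt":35,"oqs":89,"s":25,"zxy":91}
After op 10 (add /n 85): {"az":73,"b":59,"bf":84,"n":85,"nt":35,"oqs":89,"s":25,"zxy":91}
After op 11 (add /wx 74): {"az":73,"b":59,"bf":84,"n":85,"nt":35,"oqs":89,"s":25,"wx":74,"zxy":91}
Value at /oqs: 89

Answer: 89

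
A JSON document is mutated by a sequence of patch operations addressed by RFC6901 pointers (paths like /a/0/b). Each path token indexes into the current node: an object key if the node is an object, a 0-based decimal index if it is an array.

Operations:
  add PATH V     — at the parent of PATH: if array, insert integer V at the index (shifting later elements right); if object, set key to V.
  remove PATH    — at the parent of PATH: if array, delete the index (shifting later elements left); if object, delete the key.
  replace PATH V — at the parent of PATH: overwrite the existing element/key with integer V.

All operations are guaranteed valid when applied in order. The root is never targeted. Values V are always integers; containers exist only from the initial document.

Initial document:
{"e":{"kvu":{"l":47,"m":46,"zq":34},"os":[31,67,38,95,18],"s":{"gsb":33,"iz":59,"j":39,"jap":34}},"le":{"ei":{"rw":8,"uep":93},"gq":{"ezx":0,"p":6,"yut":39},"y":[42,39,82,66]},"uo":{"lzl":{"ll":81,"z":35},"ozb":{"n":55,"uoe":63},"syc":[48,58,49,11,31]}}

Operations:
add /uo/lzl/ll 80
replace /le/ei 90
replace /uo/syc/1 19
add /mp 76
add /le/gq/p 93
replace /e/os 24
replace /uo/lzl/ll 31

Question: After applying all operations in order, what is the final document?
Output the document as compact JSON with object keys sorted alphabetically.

Answer: {"e":{"kvu":{"l":47,"m":46,"zq":34},"os":24,"s":{"gsb":33,"iz":59,"j":39,"jap":34}},"le":{"ei":90,"gq":{"ezx":0,"p":93,"yut":39},"y":[42,39,82,66]},"mp":76,"uo":{"lzl":{"ll":31,"z":35},"ozb":{"n":55,"uoe":63},"syc":[48,19,49,11,31]}}

Derivation:
After op 1 (add /uo/lzl/ll 80): {"e":{"kvu":{"l":47,"m":46,"zq":34},"os":[31,67,38,95,18],"s":{"gsb":33,"iz":59,"j":39,"jap":34}},"le":{"ei":{"rw":8,"uep":93},"gq":{"ezx":0,"p":6,"yut":39},"y":[42,39,82,66]},"uo":{"lzl":{"ll":80,"z":35},"ozb":{"n":55,"uoe":63},"syc":[48,58,49,11,31]}}
After op 2 (replace /le/ei 90): {"e":{"kvu":{"l":47,"m":46,"zq":34},"os":[31,67,38,95,18],"s":{"gsb":33,"iz":59,"j":39,"jap":34}},"le":{"ei":90,"gq":{"ezx":0,"p":6,"yut":39},"y":[42,39,82,66]},"uo":{"lzl":{"ll":80,"z":35},"ozb":{"n":55,"uoe":63},"syc":[48,58,49,11,31]}}
After op 3 (replace /uo/syc/1 19): {"e":{"kvu":{"l":47,"m":46,"zq":34},"os":[31,67,38,95,18],"s":{"gsb":33,"iz":59,"j":39,"jap":34}},"le":{"ei":90,"gq":{"ezx":0,"p":6,"yut":39},"y":[42,39,82,66]},"uo":{"lzl":{"ll":80,"z":35},"ozb":{"n":55,"uoe":63},"syc":[48,19,49,11,31]}}
After op 4 (add /mp 76): {"e":{"kvu":{"l":47,"m":46,"zq":34},"os":[31,67,38,95,18],"s":{"gsb":33,"iz":59,"j":39,"jap":34}},"le":{"ei":90,"gq":{"ezx":0,"p":6,"yut":39},"y":[42,39,82,66]},"mp":76,"uo":{"lzl":{"ll":80,"z":35},"ozb":{"n":55,"uoe":63},"syc":[48,19,49,11,31]}}
After op 5 (add /le/gq/p 93): {"e":{"kvu":{"l":47,"m":46,"zq":34},"os":[31,67,38,95,18],"s":{"gsb":33,"iz":59,"j":39,"jap":34}},"le":{"ei":90,"gq":{"ezx":0,"p":93,"yut":39},"y":[42,39,82,66]},"mp":76,"uo":{"lzl":{"ll":80,"z":35},"ozb":{"n":55,"uoe":63},"syc":[48,19,49,11,31]}}
After op 6 (replace /e/os 24): {"e":{"kvu":{"l":47,"m":46,"zq":34},"os":24,"s":{"gsb":33,"iz":59,"j":39,"jap":34}},"le":{"ei":90,"gq":{"ezx":0,"p":93,"yut":39},"y":[42,39,82,66]},"mp":76,"uo":{"lzl":{"ll":80,"z":35},"ozb":{"n":55,"uoe":63},"syc":[48,19,49,11,31]}}
After op 7 (replace /uo/lzl/ll 31): {"e":{"kvu":{"l":47,"m":46,"zq":34},"os":24,"s":{"gsb":33,"iz":59,"j":39,"jap":34}},"le":{"ei":90,"gq":{"ezx":0,"p":93,"yut":39},"y":[42,39,82,66]},"mp":76,"uo":{"lzl":{"ll":31,"z":35},"ozb":{"n":55,"uoe":63},"syc":[48,19,49,11,31]}}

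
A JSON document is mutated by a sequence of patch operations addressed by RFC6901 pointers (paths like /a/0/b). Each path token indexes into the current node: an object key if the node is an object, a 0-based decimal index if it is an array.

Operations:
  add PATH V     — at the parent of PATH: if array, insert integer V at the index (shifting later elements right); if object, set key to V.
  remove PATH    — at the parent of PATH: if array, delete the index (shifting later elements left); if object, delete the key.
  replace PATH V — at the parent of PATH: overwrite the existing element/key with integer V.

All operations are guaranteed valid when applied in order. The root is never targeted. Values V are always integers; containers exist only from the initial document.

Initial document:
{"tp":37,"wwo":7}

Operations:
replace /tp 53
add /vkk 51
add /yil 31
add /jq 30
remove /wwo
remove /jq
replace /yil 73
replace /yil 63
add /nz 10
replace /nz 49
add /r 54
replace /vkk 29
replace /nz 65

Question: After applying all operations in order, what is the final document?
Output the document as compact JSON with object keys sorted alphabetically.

Answer: {"nz":65,"r":54,"tp":53,"vkk":29,"yil":63}

Derivation:
After op 1 (replace /tp 53): {"tp":53,"wwo":7}
After op 2 (add /vkk 51): {"tp":53,"vkk":51,"wwo":7}
After op 3 (add /yil 31): {"tp":53,"vkk":51,"wwo":7,"yil":31}
After op 4 (add /jq 30): {"jq":30,"tp":53,"vkk":51,"wwo":7,"yil":31}
After op 5 (remove /wwo): {"jq":30,"tp":53,"vkk":51,"yil":31}
After op 6 (remove /jq): {"tp":53,"vkk":51,"yil":31}
After op 7 (replace /yil 73): {"tp":53,"vkk":51,"yil":73}
After op 8 (replace /yil 63): {"tp":53,"vkk":51,"yil":63}
After op 9 (add /nz 10): {"nz":10,"tp":53,"vkk":51,"yil":63}
After op 10 (replace /nz 49): {"nz":49,"tp":53,"vkk":51,"yil":63}
After op 11 (add /r 54): {"nz":49,"r":54,"tp":53,"vkk":51,"yil":63}
After op 12 (replace /vkk 29): {"nz":49,"r":54,"tp":53,"vkk":29,"yil":63}
After op 13 (replace /nz 65): {"nz":65,"r":54,"tp":53,"vkk":29,"yil":63}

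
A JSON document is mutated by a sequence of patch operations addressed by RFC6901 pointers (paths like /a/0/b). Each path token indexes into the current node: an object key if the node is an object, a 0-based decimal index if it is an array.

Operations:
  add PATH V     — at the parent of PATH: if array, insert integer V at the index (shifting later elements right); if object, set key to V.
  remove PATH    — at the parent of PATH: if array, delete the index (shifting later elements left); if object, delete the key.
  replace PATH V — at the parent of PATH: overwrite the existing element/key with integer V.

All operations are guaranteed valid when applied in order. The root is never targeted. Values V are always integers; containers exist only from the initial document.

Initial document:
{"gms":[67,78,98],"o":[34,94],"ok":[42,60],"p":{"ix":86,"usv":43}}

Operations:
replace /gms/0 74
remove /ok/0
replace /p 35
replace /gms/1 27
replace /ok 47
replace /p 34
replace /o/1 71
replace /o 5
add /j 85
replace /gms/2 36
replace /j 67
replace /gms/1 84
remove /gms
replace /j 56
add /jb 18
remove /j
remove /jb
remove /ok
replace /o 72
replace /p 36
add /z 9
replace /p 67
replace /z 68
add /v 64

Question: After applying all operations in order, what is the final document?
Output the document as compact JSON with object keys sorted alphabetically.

Answer: {"o":72,"p":67,"v":64,"z":68}

Derivation:
After op 1 (replace /gms/0 74): {"gms":[74,78,98],"o":[34,94],"ok":[42,60],"p":{"ix":86,"usv":43}}
After op 2 (remove /ok/0): {"gms":[74,78,98],"o":[34,94],"ok":[60],"p":{"ix":86,"usv":43}}
After op 3 (replace /p 35): {"gms":[74,78,98],"o":[34,94],"ok":[60],"p":35}
After op 4 (replace /gms/1 27): {"gms":[74,27,98],"o":[34,94],"ok":[60],"p":35}
After op 5 (replace /ok 47): {"gms":[74,27,98],"o":[34,94],"ok":47,"p":35}
After op 6 (replace /p 34): {"gms":[74,27,98],"o":[34,94],"ok":47,"p":34}
After op 7 (replace /o/1 71): {"gms":[74,27,98],"o":[34,71],"ok":47,"p":34}
After op 8 (replace /o 5): {"gms":[74,27,98],"o":5,"ok":47,"p":34}
After op 9 (add /j 85): {"gms":[74,27,98],"j":85,"o":5,"ok":47,"p":34}
After op 10 (replace /gms/2 36): {"gms":[74,27,36],"j":85,"o":5,"ok":47,"p":34}
After op 11 (replace /j 67): {"gms":[74,27,36],"j":67,"o":5,"ok":47,"p":34}
After op 12 (replace /gms/1 84): {"gms":[74,84,36],"j":67,"o":5,"ok":47,"p":34}
After op 13 (remove /gms): {"j":67,"o":5,"ok":47,"p":34}
After op 14 (replace /j 56): {"j":56,"o":5,"ok":47,"p":34}
After op 15 (add /jb 18): {"j":56,"jb":18,"o":5,"ok":47,"p":34}
After op 16 (remove /j): {"jb":18,"o":5,"ok":47,"p":34}
After op 17 (remove /jb): {"o":5,"ok":47,"p":34}
After op 18 (remove /ok): {"o":5,"p":34}
After op 19 (replace /o 72): {"o":72,"p":34}
After op 20 (replace /p 36): {"o":72,"p":36}
After op 21 (add /z 9): {"o":72,"p":36,"z":9}
After op 22 (replace /p 67): {"o":72,"p":67,"z":9}
After op 23 (replace /z 68): {"o":72,"p":67,"z":68}
After op 24 (add /v 64): {"o":72,"p":67,"v":64,"z":68}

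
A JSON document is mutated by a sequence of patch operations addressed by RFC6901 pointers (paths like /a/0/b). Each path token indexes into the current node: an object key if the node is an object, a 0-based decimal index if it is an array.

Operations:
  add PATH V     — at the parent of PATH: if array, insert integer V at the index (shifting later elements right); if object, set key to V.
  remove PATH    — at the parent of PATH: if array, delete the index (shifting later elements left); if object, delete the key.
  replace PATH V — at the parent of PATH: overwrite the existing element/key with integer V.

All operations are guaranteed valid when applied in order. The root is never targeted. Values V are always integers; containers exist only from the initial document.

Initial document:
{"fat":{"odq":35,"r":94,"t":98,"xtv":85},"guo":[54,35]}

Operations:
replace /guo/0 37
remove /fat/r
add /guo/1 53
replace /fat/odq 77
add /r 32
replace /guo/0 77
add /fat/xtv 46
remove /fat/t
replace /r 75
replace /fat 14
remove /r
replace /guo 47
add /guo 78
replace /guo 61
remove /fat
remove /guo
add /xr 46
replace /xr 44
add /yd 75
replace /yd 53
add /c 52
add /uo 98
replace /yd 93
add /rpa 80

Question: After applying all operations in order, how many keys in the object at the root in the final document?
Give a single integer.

After op 1 (replace /guo/0 37): {"fat":{"odq":35,"r":94,"t":98,"xtv":85},"guo":[37,35]}
After op 2 (remove /fat/r): {"fat":{"odq":35,"t":98,"xtv":85},"guo":[37,35]}
After op 3 (add /guo/1 53): {"fat":{"odq":35,"t":98,"xtv":85},"guo":[37,53,35]}
After op 4 (replace /fat/odq 77): {"fat":{"odq":77,"t":98,"xtv":85},"guo":[37,53,35]}
After op 5 (add /r 32): {"fat":{"odq":77,"t":98,"xtv":85},"guo":[37,53,35],"r":32}
After op 6 (replace /guo/0 77): {"fat":{"odq":77,"t":98,"xtv":85},"guo":[77,53,35],"r":32}
After op 7 (add /fat/xtv 46): {"fat":{"odq":77,"t":98,"xtv":46},"guo":[77,53,35],"r":32}
After op 8 (remove /fat/t): {"fat":{"odq":77,"xtv":46},"guo":[77,53,35],"r":32}
After op 9 (replace /r 75): {"fat":{"odq":77,"xtv":46},"guo":[77,53,35],"r":75}
After op 10 (replace /fat 14): {"fat":14,"guo":[77,53,35],"r":75}
After op 11 (remove /r): {"fat":14,"guo":[77,53,35]}
After op 12 (replace /guo 47): {"fat":14,"guo":47}
After op 13 (add /guo 78): {"fat":14,"guo":78}
After op 14 (replace /guo 61): {"fat":14,"guo":61}
After op 15 (remove /fat): {"guo":61}
After op 16 (remove /guo): {}
After op 17 (add /xr 46): {"xr":46}
After op 18 (replace /xr 44): {"xr":44}
After op 19 (add /yd 75): {"xr":44,"yd":75}
After op 20 (replace /yd 53): {"xr":44,"yd":53}
After op 21 (add /c 52): {"c":52,"xr":44,"yd":53}
After op 22 (add /uo 98): {"c":52,"uo":98,"xr":44,"yd":53}
After op 23 (replace /yd 93): {"c":52,"uo":98,"xr":44,"yd":93}
After op 24 (add /rpa 80): {"c":52,"rpa":80,"uo":98,"xr":44,"yd":93}
Size at the root: 5

Answer: 5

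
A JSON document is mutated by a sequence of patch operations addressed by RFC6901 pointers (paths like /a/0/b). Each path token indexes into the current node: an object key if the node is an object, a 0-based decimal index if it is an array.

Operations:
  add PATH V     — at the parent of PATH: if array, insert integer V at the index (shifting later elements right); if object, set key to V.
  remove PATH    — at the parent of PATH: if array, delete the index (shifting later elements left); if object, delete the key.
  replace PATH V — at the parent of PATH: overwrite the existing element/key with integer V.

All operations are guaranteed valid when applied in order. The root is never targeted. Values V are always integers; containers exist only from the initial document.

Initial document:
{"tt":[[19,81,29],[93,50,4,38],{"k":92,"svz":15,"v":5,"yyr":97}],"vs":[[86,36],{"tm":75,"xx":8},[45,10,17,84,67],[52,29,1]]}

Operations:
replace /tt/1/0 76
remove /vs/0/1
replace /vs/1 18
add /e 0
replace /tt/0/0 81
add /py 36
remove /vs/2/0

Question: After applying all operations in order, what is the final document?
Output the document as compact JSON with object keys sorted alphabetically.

After op 1 (replace /tt/1/0 76): {"tt":[[19,81,29],[76,50,4,38],{"k":92,"svz":15,"v":5,"yyr":97}],"vs":[[86,36],{"tm":75,"xx":8},[45,10,17,84,67],[52,29,1]]}
After op 2 (remove /vs/0/1): {"tt":[[19,81,29],[76,50,4,38],{"k":92,"svz":15,"v":5,"yyr":97}],"vs":[[86],{"tm":75,"xx":8},[45,10,17,84,67],[52,29,1]]}
After op 3 (replace /vs/1 18): {"tt":[[19,81,29],[76,50,4,38],{"k":92,"svz":15,"v":5,"yyr":97}],"vs":[[86],18,[45,10,17,84,67],[52,29,1]]}
After op 4 (add /e 0): {"e":0,"tt":[[19,81,29],[76,50,4,38],{"k":92,"svz":15,"v":5,"yyr":97}],"vs":[[86],18,[45,10,17,84,67],[52,29,1]]}
After op 5 (replace /tt/0/0 81): {"e":0,"tt":[[81,81,29],[76,50,4,38],{"k":92,"svz":15,"v":5,"yyr":97}],"vs":[[86],18,[45,10,17,84,67],[52,29,1]]}
After op 6 (add /py 36): {"e":0,"py":36,"tt":[[81,81,29],[76,50,4,38],{"k":92,"svz":15,"v":5,"yyr":97}],"vs":[[86],18,[45,10,17,84,67],[52,29,1]]}
After op 7 (remove /vs/2/0): {"e":0,"py":36,"tt":[[81,81,29],[76,50,4,38],{"k":92,"svz":15,"v":5,"yyr":97}],"vs":[[86],18,[10,17,84,67],[52,29,1]]}

Answer: {"e":0,"py":36,"tt":[[81,81,29],[76,50,4,38],{"k":92,"svz":15,"v":5,"yyr":97}],"vs":[[86],18,[10,17,84,67],[52,29,1]]}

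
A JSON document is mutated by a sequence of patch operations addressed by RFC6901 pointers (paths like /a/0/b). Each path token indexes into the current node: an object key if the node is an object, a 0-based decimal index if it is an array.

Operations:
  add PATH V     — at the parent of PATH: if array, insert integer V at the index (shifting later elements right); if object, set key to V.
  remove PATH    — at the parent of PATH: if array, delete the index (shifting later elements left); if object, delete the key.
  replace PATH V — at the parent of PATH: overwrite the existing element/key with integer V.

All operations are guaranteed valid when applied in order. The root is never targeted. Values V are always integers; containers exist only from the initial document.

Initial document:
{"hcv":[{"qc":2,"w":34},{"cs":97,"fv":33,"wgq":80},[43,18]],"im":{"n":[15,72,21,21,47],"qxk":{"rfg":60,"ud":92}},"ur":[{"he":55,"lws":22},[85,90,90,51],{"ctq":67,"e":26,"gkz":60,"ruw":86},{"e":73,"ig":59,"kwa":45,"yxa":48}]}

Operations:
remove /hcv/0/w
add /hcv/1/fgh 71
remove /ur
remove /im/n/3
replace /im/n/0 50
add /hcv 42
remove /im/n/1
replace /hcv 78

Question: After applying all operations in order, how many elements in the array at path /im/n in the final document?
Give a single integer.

After op 1 (remove /hcv/0/w): {"hcv":[{"qc":2},{"cs":97,"fv":33,"wgq":80},[43,18]],"im":{"n":[15,72,21,21,47],"qxk":{"rfg":60,"ud":92}},"ur":[{"he":55,"lws":22},[85,90,90,51],{"ctq":67,"e":26,"gkz":60,"ruw":86},{"e":73,"ig":59,"kwa":45,"yxa":48}]}
After op 2 (add /hcv/1/fgh 71): {"hcv":[{"qc":2},{"cs":97,"fgh":71,"fv":33,"wgq":80},[43,18]],"im":{"n":[15,72,21,21,47],"qxk":{"rfg":60,"ud":92}},"ur":[{"he":55,"lws":22},[85,90,90,51],{"ctq":67,"e":26,"gkz":60,"ruw":86},{"e":73,"ig":59,"kwa":45,"yxa":48}]}
After op 3 (remove /ur): {"hcv":[{"qc":2},{"cs":97,"fgh":71,"fv":33,"wgq":80},[43,18]],"im":{"n":[15,72,21,21,47],"qxk":{"rfg":60,"ud":92}}}
After op 4 (remove /im/n/3): {"hcv":[{"qc":2},{"cs":97,"fgh":71,"fv":33,"wgq":80},[43,18]],"im":{"n":[15,72,21,47],"qxk":{"rfg":60,"ud":92}}}
After op 5 (replace /im/n/0 50): {"hcv":[{"qc":2},{"cs":97,"fgh":71,"fv":33,"wgq":80},[43,18]],"im":{"n":[50,72,21,47],"qxk":{"rfg":60,"ud":92}}}
After op 6 (add /hcv 42): {"hcv":42,"im":{"n":[50,72,21,47],"qxk":{"rfg":60,"ud":92}}}
After op 7 (remove /im/n/1): {"hcv":42,"im":{"n":[50,21,47],"qxk":{"rfg":60,"ud":92}}}
After op 8 (replace /hcv 78): {"hcv":78,"im":{"n":[50,21,47],"qxk":{"rfg":60,"ud":92}}}
Size at path /im/n: 3

Answer: 3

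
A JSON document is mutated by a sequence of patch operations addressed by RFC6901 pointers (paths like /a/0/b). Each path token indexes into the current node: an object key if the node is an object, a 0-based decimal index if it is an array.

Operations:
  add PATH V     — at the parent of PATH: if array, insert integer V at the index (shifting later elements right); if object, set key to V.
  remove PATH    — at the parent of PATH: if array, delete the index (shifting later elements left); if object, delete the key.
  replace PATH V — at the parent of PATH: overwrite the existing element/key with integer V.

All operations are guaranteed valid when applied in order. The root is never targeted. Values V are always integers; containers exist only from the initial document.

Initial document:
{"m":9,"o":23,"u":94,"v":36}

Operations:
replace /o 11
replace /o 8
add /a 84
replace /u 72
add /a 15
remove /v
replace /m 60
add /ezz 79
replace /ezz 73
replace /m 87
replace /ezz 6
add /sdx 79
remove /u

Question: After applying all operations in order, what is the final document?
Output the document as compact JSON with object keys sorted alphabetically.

After op 1 (replace /o 11): {"m":9,"o":11,"u":94,"v":36}
After op 2 (replace /o 8): {"m":9,"o":8,"u":94,"v":36}
After op 3 (add /a 84): {"a":84,"m":9,"o":8,"u":94,"v":36}
After op 4 (replace /u 72): {"a":84,"m":9,"o":8,"u":72,"v":36}
After op 5 (add /a 15): {"a":15,"m":9,"o":8,"u":72,"v":36}
After op 6 (remove /v): {"a":15,"m":9,"o":8,"u":72}
After op 7 (replace /m 60): {"a":15,"m":60,"o":8,"u":72}
After op 8 (add /ezz 79): {"a":15,"ezz":79,"m":60,"o":8,"u":72}
After op 9 (replace /ezz 73): {"a":15,"ezz":73,"m":60,"o":8,"u":72}
After op 10 (replace /m 87): {"a":15,"ezz":73,"m":87,"o":8,"u":72}
After op 11 (replace /ezz 6): {"a":15,"ezz":6,"m":87,"o":8,"u":72}
After op 12 (add /sdx 79): {"a":15,"ezz":6,"m":87,"o":8,"sdx":79,"u":72}
After op 13 (remove /u): {"a":15,"ezz":6,"m":87,"o":8,"sdx":79}

Answer: {"a":15,"ezz":6,"m":87,"o":8,"sdx":79}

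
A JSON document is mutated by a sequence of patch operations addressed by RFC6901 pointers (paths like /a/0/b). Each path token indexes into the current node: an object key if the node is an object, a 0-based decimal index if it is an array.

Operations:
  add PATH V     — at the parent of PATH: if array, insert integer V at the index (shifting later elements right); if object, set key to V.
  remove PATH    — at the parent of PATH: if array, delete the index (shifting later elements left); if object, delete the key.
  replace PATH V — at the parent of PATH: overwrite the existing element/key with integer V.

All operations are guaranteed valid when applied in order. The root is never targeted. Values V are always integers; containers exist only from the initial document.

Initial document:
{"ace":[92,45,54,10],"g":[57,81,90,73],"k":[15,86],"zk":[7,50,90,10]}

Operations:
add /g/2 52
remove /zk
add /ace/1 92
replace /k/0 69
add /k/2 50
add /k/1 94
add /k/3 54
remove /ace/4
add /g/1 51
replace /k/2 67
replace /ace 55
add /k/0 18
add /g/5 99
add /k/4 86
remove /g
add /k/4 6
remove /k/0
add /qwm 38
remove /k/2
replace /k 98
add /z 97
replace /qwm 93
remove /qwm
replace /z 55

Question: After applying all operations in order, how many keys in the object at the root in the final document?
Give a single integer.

After op 1 (add /g/2 52): {"ace":[92,45,54,10],"g":[57,81,52,90,73],"k":[15,86],"zk":[7,50,90,10]}
After op 2 (remove /zk): {"ace":[92,45,54,10],"g":[57,81,52,90,73],"k":[15,86]}
After op 3 (add /ace/1 92): {"ace":[92,92,45,54,10],"g":[57,81,52,90,73],"k":[15,86]}
After op 4 (replace /k/0 69): {"ace":[92,92,45,54,10],"g":[57,81,52,90,73],"k":[69,86]}
After op 5 (add /k/2 50): {"ace":[92,92,45,54,10],"g":[57,81,52,90,73],"k":[69,86,50]}
After op 6 (add /k/1 94): {"ace":[92,92,45,54,10],"g":[57,81,52,90,73],"k":[69,94,86,50]}
After op 7 (add /k/3 54): {"ace":[92,92,45,54,10],"g":[57,81,52,90,73],"k":[69,94,86,54,50]}
After op 8 (remove /ace/4): {"ace":[92,92,45,54],"g":[57,81,52,90,73],"k":[69,94,86,54,50]}
After op 9 (add /g/1 51): {"ace":[92,92,45,54],"g":[57,51,81,52,90,73],"k":[69,94,86,54,50]}
After op 10 (replace /k/2 67): {"ace":[92,92,45,54],"g":[57,51,81,52,90,73],"k":[69,94,67,54,50]}
After op 11 (replace /ace 55): {"ace":55,"g":[57,51,81,52,90,73],"k":[69,94,67,54,50]}
After op 12 (add /k/0 18): {"ace":55,"g":[57,51,81,52,90,73],"k":[18,69,94,67,54,50]}
After op 13 (add /g/5 99): {"ace":55,"g":[57,51,81,52,90,99,73],"k":[18,69,94,67,54,50]}
After op 14 (add /k/4 86): {"ace":55,"g":[57,51,81,52,90,99,73],"k":[18,69,94,67,86,54,50]}
After op 15 (remove /g): {"ace":55,"k":[18,69,94,67,86,54,50]}
After op 16 (add /k/4 6): {"ace":55,"k":[18,69,94,67,6,86,54,50]}
After op 17 (remove /k/0): {"ace":55,"k":[69,94,67,6,86,54,50]}
After op 18 (add /qwm 38): {"ace":55,"k":[69,94,67,6,86,54,50],"qwm":38}
After op 19 (remove /k/2): {"ace":55,"k":[69,94,6,86,54,50],"qwm":38}
After op 20 (replace /k 98): {"ace":55,"k":98,"qwm":38}
After op 21 (add /z 97): {"ace":55,"k":98,"qwm":38,"z":97}
After op 22 (replace /qwm 93): {"ace":55,"k":98,"qwm":93,"z":97}
After op 23 (remove /qwm): {"ace":55,"k":98,"z":97}
After op 24 (replace /z 55): {"ace":55,"k":98,"z":55}
Size at the root: 3

Answer: 3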